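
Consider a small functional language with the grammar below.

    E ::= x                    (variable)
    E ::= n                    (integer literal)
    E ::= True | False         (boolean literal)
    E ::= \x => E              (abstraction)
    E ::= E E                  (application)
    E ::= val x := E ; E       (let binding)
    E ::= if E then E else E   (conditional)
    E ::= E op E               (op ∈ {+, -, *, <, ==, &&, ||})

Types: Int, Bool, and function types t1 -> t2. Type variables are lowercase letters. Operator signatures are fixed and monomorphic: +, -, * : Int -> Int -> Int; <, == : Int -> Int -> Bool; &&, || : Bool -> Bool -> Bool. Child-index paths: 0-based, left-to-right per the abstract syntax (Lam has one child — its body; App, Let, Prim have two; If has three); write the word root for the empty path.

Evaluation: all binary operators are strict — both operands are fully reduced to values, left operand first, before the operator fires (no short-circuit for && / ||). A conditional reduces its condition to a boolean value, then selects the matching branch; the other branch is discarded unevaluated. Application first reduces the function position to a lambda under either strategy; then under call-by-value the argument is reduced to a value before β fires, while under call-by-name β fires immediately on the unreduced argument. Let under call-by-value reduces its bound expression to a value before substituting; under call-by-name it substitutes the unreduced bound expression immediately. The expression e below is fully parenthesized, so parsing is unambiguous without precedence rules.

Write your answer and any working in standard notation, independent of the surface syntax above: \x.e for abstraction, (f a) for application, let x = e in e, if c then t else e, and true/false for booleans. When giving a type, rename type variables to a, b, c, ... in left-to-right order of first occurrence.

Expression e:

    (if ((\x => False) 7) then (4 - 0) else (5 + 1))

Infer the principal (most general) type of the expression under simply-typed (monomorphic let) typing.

Answer: Int

Derivation:
\x._ : a -> Bool
  unify a -> Bool ~ Int -> b
  unify a ~ Int
  unify Bool ~ b
_ _ : Bool
  unify Bool ~ Bool
  unify Int ~ Int
  unify Int ~ Int
  unify Int ~ Int
  unify Int ~ Int
  unify Int ~ Int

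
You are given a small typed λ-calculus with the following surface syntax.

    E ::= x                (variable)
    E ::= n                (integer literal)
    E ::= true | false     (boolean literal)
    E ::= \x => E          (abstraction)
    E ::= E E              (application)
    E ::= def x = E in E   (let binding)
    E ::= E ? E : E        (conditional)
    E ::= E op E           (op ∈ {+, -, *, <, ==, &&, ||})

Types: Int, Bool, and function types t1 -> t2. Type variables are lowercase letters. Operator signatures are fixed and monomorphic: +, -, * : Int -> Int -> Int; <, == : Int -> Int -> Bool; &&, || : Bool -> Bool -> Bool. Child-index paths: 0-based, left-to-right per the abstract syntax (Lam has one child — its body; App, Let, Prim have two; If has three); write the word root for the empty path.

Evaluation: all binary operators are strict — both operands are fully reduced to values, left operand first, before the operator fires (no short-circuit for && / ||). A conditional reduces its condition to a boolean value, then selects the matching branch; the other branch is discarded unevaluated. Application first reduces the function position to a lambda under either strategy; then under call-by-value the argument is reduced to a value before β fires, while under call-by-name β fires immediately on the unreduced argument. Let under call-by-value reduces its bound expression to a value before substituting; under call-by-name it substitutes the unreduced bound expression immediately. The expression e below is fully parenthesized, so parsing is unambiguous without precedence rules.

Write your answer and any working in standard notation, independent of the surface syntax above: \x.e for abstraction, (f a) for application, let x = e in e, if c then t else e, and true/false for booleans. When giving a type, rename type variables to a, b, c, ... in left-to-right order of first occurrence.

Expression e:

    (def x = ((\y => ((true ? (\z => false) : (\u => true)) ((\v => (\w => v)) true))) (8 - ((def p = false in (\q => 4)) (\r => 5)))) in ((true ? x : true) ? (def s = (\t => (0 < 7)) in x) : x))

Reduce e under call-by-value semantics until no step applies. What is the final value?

Answer: false

Derivation:
step 0: (let x = ((\y.((if true then (\z.false) else (\u.true)) ((\v.(\w.v)) true))) (8 - ((let p = false in (\q.4)) (\r.5)))) in (if (if true then x else true) then (let s = (\t.(0 < 7)) in x) else x))
step 1: [let@0.1.1.0] (let x = ((\y.((if true then (\z.false) else (\u.true)) ((\v.(\w.v)) true))) (8 - ((\q.4) (\r.5)))) in (if (if true then x else true) then (let s = (\t.(0 < 7)) in x) else x))
step 2: [beta@0.1.1] (let x = ((\y.((if true then (\z.false) else (\u.true)) ((\v.(\w.v)) true))) (8 - 4)) in (if (if true then x else true) then (let s = (\t.(0 < 7)) in x) else x))
step 3: [delta@0.1] (let x = ((\y.((if true then (\z.false) else (\u.true)) ((\v.(\w.v)) true))) 4) in (if (if true then x else true) then (let s = (\t.(0 < 7)) in x) else x))
step 4: [beta@0] (let x = ((if true then (\z.false) else (\u.true)) ((\v.(\w.v)) true)) in (if (if true then x else true) then (let s = (\t.(0 < 7)) in x) else x))
step 5: [if@0.0] (let x = ((\z.false) ((\v.(\w.v)) true)) in (if (if true then x else true) then (let s = (\t.(0 < 7)) in x) else x))
step 6: [beta@0.1] (let x = ((\z.false) (\w.true)) in (if (if true then x else true) then (let s = (\t.(0 < 7)) in x) else x))
step 7: [beta@0] (let x = false in (if (if true then x else true) then (let s = (\t.(0 < 7)) in x) else x))
step 8: [let@root] (if (if true then false else true) then (let s = (\t.(0 < 7)) in false) else false)
step 9: [if@0] (if false then (let s = (\t.(0 < 7)) in false) else false)
step 10: [if@root] false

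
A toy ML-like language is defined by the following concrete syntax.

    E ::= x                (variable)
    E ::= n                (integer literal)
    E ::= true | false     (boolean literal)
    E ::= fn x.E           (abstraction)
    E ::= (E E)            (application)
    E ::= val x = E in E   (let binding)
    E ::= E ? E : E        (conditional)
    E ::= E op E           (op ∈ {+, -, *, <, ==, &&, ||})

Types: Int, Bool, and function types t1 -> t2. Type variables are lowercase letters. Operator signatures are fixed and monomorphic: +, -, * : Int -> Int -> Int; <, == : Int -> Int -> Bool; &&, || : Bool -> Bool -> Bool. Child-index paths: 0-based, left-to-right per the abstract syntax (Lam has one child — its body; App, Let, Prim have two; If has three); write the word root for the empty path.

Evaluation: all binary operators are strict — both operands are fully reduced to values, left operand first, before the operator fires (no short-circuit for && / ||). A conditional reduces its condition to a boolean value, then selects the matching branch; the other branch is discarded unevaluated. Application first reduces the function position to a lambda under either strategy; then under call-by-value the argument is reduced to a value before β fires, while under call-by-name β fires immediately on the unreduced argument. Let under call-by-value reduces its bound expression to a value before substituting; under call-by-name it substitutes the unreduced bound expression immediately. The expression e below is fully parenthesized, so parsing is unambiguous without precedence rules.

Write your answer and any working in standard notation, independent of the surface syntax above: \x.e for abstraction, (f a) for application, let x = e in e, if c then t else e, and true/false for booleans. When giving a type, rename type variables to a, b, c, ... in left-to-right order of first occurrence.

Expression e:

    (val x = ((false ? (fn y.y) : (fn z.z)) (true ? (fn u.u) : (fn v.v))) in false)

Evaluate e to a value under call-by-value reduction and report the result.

Answer: false

Derivation:
step 0: (let x = ((if false then (\y.y) else (\z.z)) (if true then (\u.u) else (\v.v))) in false)
step 1: [if@0.0] (let x = ((\z.z) (if true then (\u.u) else (\v.v))) in false)
step 2: [if@0.1] (let x = ((\z.z) (\u.u)) in false)
step 3: [beta@0] (let x = (\u.u) in false)
step 4: [let@root] false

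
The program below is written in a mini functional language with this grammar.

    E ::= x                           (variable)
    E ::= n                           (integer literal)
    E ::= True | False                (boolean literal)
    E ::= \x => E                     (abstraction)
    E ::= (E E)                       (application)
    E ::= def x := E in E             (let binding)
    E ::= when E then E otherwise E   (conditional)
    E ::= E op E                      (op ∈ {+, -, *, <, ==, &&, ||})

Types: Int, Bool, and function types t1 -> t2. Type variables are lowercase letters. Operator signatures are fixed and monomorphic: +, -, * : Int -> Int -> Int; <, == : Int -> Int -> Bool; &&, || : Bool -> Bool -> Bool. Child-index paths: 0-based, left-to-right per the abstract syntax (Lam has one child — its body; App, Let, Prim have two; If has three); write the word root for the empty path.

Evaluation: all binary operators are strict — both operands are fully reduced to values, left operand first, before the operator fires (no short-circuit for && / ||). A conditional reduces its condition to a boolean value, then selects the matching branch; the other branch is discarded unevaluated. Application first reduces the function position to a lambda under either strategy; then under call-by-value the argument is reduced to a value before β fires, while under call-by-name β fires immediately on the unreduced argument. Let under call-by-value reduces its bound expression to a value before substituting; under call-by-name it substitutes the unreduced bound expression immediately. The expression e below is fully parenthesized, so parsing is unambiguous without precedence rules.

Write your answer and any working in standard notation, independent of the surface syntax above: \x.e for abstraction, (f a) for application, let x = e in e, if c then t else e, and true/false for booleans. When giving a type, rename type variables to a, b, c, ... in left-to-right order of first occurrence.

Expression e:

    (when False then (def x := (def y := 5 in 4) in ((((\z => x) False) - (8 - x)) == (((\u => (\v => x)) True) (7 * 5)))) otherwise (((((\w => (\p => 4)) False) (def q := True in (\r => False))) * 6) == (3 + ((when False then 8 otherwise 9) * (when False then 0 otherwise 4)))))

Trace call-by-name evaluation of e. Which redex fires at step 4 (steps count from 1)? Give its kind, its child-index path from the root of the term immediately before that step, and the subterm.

Answer: delta at 0 : (4 * 6)

Trace:
step 0: (if false then (let x = (let y = 5 in 4) in ((((\z.x) false) - (8 - x)) == (((\u.(\v.x)) true) (7 * 5)))) else (((((\w.(\p.4)) false) (let q = true in (\r.false))) * 6) == (3 + ((if false then 8 else 9) * (if false then 0 else 4)))))
step 1: [if@root] (((((\w.(\p.4)) false) (let q = true in (\r.false))) * 6) == (3 + ((if false then 8 else 9) * (if false then 0 else 4))))
step 2: [beta@0.0.0] ((((\p.4) (let q = true in (\r.false))) * 6) == (3 + ((if false then 8 else 9) * (if false then 0 else 4))))
step 3: [beta@0.0] ((4 * 6) == (3 + ((if false then 8 else 9) * (if false then 0 else 4))))
step 4: [delta@0] (24 == (3 + ((if false then 8 else 9) * (if false then 0 else 4))))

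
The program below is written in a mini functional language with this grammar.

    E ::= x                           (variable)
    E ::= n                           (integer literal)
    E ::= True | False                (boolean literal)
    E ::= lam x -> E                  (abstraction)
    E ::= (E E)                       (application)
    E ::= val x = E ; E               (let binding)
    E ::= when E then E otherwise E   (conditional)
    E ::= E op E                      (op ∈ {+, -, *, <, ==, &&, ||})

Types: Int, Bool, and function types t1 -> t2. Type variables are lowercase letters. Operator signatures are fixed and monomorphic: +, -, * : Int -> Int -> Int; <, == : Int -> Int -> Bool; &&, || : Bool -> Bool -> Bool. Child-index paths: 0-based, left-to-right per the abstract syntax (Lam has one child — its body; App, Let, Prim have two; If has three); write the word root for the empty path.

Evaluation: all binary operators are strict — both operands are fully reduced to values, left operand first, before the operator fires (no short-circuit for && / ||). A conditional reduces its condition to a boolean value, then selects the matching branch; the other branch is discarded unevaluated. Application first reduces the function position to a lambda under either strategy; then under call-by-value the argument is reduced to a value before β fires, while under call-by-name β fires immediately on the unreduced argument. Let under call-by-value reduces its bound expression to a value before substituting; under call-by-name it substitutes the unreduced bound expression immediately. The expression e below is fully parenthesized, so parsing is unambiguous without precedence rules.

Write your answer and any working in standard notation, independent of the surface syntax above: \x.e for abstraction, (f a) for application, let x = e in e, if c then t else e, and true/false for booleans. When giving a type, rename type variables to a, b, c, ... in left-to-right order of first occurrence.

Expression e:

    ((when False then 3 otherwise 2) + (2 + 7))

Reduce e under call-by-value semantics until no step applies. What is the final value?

Working:
step 0: ((if false then 3 else 2) + (2 + 7))
step 1: [if@0] (2 + (2 + 7))
step 2: [delta@1] (2 + 9)
step 3: [delta@root] 11

Answer: 11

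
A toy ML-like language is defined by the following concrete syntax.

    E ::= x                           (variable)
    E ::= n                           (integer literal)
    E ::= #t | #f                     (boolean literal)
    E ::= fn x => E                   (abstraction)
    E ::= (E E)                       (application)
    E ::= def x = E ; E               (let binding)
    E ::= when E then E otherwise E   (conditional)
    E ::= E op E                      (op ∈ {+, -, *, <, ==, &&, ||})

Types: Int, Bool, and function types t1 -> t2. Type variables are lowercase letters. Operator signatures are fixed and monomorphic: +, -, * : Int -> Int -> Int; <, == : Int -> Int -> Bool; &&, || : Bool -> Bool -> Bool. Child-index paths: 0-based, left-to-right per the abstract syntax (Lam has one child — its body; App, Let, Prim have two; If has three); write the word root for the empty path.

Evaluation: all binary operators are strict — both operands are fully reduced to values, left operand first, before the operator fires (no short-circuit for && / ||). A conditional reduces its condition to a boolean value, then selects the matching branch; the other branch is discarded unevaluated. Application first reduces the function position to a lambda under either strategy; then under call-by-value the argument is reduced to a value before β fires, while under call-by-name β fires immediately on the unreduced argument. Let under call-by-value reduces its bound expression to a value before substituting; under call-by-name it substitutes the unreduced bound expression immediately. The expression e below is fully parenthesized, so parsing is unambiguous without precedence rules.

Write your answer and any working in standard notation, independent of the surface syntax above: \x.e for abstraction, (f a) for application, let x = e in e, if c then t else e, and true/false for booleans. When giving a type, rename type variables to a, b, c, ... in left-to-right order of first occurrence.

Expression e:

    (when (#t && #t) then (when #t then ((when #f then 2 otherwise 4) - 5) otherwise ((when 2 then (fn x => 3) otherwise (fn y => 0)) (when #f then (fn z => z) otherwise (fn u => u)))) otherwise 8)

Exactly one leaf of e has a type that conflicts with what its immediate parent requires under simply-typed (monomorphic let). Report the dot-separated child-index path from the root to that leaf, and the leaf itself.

Answer: 1.2.0.0 : 2

Derivation:
  unify Bool ~ Bool
  unify Bool ~ Bool
  unify Bool ~ Bool
  unify Bool ~ Bool
  unify Bool ~ Bool
  unify Int ~ Int
  unify Int ~ Int
  unify Int ~ Int
  unify Int ~ Bool
  FAIL: mismatch Int ~ Bool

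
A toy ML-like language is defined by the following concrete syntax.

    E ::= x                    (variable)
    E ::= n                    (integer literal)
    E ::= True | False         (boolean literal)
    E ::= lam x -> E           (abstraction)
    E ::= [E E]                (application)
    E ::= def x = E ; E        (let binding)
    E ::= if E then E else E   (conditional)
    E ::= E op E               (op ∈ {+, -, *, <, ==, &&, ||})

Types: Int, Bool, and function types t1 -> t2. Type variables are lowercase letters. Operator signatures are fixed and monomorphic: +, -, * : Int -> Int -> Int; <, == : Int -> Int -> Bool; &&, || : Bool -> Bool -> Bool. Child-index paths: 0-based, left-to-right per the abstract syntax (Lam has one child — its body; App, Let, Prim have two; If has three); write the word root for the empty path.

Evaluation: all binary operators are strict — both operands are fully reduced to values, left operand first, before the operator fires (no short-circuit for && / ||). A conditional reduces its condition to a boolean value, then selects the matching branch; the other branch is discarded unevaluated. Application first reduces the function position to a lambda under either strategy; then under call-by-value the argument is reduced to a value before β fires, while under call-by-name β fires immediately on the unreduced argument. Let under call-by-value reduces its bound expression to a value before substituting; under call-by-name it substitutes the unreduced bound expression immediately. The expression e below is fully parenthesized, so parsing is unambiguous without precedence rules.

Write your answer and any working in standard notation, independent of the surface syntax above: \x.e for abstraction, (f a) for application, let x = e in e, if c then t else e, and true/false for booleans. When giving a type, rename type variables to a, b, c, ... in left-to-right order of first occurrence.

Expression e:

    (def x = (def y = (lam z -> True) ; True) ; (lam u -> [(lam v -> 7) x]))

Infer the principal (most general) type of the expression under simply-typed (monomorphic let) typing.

Trace:
\z._ : a -> Bool
let y : a -> Bool
let x : Bool
\v._ : c -> Int
x : Bool
  unify c -> Int ~ Bool -> d
  unify c ~ Bool
  unify Int ~ d
_ _ : Int
\u._ : b -> Int

Answer: a -> Int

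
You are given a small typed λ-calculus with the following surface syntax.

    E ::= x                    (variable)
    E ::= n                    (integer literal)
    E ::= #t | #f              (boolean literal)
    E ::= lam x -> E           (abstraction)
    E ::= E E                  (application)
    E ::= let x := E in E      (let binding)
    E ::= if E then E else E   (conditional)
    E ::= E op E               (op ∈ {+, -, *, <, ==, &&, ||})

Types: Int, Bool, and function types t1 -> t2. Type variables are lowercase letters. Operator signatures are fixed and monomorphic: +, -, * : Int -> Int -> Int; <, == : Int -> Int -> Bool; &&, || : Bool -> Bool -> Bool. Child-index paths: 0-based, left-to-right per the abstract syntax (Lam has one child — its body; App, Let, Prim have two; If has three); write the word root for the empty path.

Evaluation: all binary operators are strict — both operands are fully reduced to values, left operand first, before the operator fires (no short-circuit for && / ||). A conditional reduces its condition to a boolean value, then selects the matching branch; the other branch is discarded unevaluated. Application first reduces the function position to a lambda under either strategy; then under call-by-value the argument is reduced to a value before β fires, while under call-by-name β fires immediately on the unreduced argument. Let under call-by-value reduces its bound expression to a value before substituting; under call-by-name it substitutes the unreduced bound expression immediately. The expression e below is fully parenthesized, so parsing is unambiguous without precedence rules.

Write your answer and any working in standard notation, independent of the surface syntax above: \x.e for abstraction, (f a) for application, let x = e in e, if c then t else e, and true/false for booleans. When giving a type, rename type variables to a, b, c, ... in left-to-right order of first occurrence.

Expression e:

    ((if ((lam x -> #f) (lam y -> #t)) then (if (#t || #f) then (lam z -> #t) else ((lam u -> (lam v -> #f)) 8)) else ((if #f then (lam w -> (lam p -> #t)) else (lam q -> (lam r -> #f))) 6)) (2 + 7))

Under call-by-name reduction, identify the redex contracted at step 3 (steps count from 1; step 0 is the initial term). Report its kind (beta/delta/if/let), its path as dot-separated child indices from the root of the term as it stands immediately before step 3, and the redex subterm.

Answer: if at 0.0 : (if false then (\w.(\p.true)) else (\q.(\r.false)))

Working:
step 0: ((if ((\x.false) (\y.true)) then (if (true || false) then (\z.true) else ((\u.(\v.false)) 8)) else ((if false then (\w.(\p.true)) else (\q.(\r.false))) 6)) (2 + 7))
step 1: [beta@0.0] ((if false then (if (true || false) then (\z.true) else ((\u.(\v.false)) 8)) else ((if false then (\w.(\p.true)) else (\q.(\r.false))) 6)) (2 + 7))
step 2: [if@0] (((if false then (\w.(\p.true)) else (\q.(\r.false))) 6) (2 + 7))
step 3: [if@0.0] (((\q.(\r.false)) 6) (2 + 7))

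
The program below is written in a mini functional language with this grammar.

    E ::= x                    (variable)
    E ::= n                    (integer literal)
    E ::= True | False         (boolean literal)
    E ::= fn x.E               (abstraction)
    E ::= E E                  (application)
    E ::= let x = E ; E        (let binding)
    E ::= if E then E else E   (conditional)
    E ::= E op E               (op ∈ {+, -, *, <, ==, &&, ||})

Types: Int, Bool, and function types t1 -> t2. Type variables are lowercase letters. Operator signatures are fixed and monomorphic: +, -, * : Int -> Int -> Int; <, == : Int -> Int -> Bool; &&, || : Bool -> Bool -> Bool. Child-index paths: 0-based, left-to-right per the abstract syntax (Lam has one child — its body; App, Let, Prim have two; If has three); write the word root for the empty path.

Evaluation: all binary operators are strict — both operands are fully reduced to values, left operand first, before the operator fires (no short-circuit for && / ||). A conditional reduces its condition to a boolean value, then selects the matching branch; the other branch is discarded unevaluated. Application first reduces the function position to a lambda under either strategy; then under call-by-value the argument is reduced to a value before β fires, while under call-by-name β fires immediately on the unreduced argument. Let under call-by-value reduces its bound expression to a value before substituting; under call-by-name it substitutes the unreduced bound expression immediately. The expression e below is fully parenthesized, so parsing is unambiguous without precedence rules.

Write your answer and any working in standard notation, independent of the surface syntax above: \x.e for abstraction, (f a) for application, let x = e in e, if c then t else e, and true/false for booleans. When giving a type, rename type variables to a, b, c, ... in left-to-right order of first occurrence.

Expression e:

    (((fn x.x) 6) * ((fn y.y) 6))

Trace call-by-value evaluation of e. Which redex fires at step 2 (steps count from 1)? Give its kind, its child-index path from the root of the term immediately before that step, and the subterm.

Derivation:
step 0: (((\x.x) 6) * ((\y.y) 6))
step 1: [beta@0] (6 * ((\y.y) 6))
step 2: [beta@1] (6 * 6)

Answer: beta at 1 : ((\y.y) 6)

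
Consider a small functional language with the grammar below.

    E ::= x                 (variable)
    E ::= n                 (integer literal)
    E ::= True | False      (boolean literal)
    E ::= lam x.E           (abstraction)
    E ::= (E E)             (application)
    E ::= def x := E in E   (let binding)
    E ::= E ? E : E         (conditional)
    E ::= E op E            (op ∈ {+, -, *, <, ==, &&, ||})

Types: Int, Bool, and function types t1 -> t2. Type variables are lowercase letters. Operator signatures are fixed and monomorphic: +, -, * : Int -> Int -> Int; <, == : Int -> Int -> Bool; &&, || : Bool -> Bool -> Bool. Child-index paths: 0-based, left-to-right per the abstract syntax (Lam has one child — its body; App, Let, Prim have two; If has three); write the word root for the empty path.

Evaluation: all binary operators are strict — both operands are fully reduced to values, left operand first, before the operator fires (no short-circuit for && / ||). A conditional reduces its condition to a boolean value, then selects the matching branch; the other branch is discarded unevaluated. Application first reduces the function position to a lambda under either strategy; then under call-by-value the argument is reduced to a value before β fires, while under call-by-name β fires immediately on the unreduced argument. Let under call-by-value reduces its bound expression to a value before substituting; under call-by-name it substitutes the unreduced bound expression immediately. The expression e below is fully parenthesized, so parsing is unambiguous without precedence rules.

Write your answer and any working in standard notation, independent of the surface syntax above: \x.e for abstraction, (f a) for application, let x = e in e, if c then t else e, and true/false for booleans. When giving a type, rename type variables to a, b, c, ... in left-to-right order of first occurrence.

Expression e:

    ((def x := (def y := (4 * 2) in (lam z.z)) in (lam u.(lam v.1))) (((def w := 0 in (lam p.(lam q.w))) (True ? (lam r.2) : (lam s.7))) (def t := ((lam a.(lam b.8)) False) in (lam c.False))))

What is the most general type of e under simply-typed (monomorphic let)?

Answer: a -> Int

Trace:
  unify Int ~ Int
  unify Int ~ Int
let y : Int
z : a
\z._ : a -> a
let x : a -> a
\v._ : c -> Int
\u._ : b -> c -> Int
let w : Int
w : Int
\q._ : e -> Int
\p._ : d -> e -> Int
  unify Bool ~ Bool
\r._ : f -> Int
\s._ : g -> Int
  unify f -> Int ~ g -> Int
  unify f ~ g
  unify Int ~ Int
  unify d -> e -> Int ~ (g -> Int) -> h
  unify d ~ g -> Int
  unify e -> Int ~ h
_ _ : e -> Int
\b._ : j -> Int
\a._ : i -> j -> Int
  unify i -> j -> Int ~ Bool -> k
  unify i ~ Bool
  unify j -> Int ~ k
_ _ : j -> Int
let t : j -> Int
\c._ : l -> Bool
  unify e -> Int ~ (l -> Bool) -> m
  unify e ~ l -> Bool
  unify Int ~ m
_ _ : Int
  unify b -> c -> Int ~ Int -> n
  unify b ~ Int
  unify c -> Int ~ n
_ _ : c -> Int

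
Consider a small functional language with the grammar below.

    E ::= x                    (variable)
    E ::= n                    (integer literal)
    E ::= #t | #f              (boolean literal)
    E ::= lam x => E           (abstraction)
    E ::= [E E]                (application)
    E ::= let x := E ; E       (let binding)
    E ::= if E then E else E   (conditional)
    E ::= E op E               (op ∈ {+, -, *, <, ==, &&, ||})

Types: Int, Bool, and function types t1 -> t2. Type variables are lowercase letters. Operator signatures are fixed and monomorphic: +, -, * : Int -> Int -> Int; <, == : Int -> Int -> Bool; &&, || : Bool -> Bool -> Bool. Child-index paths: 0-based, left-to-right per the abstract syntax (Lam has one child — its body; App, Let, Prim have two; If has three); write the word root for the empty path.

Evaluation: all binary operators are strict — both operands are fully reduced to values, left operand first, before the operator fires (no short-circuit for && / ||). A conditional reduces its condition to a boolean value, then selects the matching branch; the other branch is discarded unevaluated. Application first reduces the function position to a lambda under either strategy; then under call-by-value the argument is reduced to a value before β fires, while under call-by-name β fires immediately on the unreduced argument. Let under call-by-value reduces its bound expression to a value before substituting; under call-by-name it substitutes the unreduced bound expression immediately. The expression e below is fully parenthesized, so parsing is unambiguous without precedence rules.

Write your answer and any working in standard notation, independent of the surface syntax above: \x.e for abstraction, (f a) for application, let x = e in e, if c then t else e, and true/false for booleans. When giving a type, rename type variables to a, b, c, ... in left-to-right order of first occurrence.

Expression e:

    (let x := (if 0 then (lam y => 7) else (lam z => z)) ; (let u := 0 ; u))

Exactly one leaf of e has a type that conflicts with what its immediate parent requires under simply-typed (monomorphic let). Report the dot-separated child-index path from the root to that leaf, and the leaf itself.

Answer: 0.0 : 0

Trace:
  unify Int ~ Bool
  FAIL: mismatch Int ~ Bool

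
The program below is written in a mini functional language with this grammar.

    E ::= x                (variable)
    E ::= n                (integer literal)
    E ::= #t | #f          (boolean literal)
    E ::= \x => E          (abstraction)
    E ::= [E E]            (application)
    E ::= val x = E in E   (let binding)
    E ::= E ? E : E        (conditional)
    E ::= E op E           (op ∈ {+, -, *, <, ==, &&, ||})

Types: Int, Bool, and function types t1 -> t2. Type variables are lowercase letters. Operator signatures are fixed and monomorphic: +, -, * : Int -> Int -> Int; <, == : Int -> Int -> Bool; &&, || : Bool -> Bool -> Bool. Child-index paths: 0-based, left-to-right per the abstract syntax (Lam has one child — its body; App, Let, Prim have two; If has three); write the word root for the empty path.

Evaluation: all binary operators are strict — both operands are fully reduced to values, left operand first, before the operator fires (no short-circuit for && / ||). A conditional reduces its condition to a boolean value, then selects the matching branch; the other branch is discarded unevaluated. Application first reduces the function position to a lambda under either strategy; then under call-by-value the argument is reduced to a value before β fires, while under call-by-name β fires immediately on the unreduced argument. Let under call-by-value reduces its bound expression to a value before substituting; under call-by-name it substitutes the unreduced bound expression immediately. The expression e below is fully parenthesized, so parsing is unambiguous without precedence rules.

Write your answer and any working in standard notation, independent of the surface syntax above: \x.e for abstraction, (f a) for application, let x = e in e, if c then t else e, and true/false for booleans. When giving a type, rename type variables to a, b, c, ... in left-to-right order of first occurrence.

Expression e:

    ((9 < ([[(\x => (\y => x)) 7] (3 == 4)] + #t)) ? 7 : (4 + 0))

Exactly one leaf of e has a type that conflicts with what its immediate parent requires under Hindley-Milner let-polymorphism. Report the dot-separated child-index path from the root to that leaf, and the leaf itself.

Derivation:
  unify Int ~ Int
x : a
\y._ : b -> a
\x._ : a -> b -> a
  unify a -> b -> a ~ Int -> c
  unify a ~ Int
  unify b -> Int ~ c
_ _ : b -> Int
  unify Int ~ Int
  unify Int ~ Int
  unify b -> Int ~ Bool -> d
  unify b ~ Bool
  unify Int ~ d
_ _ : Int
  unify Int ~ Int
  unify Bool ~ Int
  FAIL: mismatch Bool ~ Int

Answer: 0.1.1 : true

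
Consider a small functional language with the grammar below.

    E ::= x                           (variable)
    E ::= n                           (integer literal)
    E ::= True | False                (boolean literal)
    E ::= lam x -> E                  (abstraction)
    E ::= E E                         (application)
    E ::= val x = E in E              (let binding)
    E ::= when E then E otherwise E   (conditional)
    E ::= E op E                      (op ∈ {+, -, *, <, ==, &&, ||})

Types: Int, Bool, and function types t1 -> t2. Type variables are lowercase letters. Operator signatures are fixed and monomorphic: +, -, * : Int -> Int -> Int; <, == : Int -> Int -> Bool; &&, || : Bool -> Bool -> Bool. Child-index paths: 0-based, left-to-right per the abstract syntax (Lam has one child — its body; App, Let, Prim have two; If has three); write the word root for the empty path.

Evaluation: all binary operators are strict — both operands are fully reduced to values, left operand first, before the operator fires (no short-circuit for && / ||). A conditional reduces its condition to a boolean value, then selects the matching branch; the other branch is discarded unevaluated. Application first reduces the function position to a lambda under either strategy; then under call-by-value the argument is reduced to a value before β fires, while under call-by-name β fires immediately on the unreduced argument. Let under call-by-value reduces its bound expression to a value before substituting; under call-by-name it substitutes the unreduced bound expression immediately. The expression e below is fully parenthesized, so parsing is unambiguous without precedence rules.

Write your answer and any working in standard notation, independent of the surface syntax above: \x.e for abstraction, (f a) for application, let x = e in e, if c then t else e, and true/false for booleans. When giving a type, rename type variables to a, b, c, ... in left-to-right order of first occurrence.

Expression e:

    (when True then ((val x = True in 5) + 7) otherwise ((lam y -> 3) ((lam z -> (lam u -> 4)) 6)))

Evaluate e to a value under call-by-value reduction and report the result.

Answer: 12

Trace:
step 0: (if true then ((let x = true in 5) + 7) else ((\y.3) ((\z.(\u.4)) 6)))
step 1: [if@root] ((let x = true in 5) + 7)
step 2: [let@0] (5 + 7)
step 3: [delta@root] 12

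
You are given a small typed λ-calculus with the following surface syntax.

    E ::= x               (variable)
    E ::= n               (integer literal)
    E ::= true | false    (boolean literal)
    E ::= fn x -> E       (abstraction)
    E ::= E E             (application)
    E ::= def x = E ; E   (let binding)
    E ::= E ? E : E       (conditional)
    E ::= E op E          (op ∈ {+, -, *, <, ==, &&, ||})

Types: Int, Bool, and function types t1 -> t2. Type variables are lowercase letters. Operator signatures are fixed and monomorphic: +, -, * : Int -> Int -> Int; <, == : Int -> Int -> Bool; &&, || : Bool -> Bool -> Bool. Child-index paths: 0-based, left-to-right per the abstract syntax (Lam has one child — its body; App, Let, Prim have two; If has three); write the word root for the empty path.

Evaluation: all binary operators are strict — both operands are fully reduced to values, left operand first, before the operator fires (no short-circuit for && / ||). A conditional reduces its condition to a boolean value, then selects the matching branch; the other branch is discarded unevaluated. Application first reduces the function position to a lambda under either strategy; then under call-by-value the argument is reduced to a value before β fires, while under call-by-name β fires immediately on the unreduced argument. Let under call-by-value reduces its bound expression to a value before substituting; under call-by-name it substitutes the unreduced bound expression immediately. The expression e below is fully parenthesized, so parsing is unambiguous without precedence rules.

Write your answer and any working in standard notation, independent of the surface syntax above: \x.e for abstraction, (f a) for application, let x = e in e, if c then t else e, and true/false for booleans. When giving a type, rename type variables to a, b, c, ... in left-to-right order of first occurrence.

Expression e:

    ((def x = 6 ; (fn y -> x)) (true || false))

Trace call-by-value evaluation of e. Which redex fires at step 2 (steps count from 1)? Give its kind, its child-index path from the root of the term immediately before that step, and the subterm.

Answer: delta at 1 : (true || false)

Working:
step 0: ((let x = 6 in (\y.x)) (true || false))
step 1: [let@0] ((\y.6) (true || false))
step 2: [delta@1] ((\y.6) true)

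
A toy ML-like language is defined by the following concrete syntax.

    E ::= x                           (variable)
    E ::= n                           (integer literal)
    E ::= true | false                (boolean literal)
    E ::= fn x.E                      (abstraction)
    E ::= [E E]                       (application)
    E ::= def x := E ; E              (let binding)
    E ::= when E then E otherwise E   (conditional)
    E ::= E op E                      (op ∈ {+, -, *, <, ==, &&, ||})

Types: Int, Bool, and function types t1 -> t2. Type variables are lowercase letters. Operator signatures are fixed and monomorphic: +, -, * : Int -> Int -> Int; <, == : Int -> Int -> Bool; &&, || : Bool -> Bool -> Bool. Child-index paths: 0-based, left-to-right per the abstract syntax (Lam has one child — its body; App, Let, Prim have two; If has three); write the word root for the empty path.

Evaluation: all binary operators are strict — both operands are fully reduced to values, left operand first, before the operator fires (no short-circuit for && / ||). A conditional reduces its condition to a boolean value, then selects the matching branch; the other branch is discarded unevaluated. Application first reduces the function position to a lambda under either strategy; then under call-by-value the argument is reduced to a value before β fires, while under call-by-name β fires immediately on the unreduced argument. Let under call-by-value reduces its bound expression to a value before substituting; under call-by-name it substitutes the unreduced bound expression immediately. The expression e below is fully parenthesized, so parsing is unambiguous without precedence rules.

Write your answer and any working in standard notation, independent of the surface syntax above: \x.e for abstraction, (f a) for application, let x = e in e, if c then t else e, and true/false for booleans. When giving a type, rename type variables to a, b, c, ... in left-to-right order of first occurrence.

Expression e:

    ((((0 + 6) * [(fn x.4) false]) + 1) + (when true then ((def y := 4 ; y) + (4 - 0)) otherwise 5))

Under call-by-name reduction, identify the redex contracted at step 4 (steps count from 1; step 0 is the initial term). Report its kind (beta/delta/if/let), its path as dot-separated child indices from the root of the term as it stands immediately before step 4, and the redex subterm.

Derivation:
step 0: ((((0 + 6) * ((\x.4) false)) + 1) + (if true then ((let y = 4 in y) + (4 - 0)) else 5))
step 1: [delta@0.0.0] (((6 * ((\x.4) false)) + 1) + (if true then ((let y = 4 in y) + (4 - 0)) else 5))
step 2: [beta@0.0.1] (((6 * 4) + 1) + (if true then ((let y = 4 in y) + (4 - 0)) else 5))
step 3: [delta@0.0] ((24 + 1) + (if true then ((let y = 4 in y) + (4 - 0)) else 5))
step 4: [delta@0] (25 + (if true then ((let y = 4 in y) + (4 - 0)) else 5))

Answer: delta at 0 : (24 + 1)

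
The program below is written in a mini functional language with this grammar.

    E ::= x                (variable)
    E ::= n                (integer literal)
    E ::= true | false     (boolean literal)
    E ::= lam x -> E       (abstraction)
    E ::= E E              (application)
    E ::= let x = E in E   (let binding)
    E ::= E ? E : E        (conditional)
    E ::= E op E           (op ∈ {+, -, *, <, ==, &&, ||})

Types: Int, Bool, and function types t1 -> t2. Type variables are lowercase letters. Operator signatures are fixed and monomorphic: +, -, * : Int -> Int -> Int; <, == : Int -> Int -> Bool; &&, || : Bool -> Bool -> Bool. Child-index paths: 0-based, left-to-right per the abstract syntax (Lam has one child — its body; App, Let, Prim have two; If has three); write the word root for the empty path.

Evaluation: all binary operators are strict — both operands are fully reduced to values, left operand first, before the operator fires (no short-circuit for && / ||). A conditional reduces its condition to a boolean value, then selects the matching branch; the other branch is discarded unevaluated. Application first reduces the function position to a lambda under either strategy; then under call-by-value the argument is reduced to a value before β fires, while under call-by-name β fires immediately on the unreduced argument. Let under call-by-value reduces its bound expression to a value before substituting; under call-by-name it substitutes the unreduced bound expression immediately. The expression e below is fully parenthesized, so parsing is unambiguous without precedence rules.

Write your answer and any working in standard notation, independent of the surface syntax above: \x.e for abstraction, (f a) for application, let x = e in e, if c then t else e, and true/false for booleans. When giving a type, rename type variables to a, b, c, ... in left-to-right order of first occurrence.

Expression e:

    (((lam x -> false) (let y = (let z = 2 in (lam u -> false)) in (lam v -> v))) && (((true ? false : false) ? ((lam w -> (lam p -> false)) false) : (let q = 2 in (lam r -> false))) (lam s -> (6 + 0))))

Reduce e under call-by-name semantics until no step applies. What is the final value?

Answer: false

Trace:
step 0: (((\x.false) (let y = (let z = 2 in (\u.false)) in (\v.v))) && ((if (if true then false else false) then ((\w.(\p.false)) false) else (let q = 2 in (\r.false))) (\s.(6 + 0))))
step 1: [beta@0] (false && ((if (if true then false else false) then ((\w.(\p.false)) false) else (let q = 2 in (\r.false))) (\s.(6 + 0))))
step 2: [if@1.0.0] (false && ((if false then ((\w.(\p.false)) false) else (let q = 2 in (\r.false))) (\s.(6 + 0))))
step 3: [if@1.0] (false && ((let q = 2 in (\r.false)) (\s.(6 + 0))))
step 4: [let@1.0] (false && ((\r.false) (\s.(6 + 0))))
step 5: [beta@1] (false && false)
step 6: [delta@root] false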